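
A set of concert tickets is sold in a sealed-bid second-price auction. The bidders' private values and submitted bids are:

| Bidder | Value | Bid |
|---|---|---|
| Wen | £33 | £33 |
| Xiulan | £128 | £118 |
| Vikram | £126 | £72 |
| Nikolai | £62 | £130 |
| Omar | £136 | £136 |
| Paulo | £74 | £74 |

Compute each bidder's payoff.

Wen £0, Xiulan £0, Vikram £0, Nikolai £0, Omar £6, Paulo £0.

Ordered from highest: Omar £136 > Nikolai £130 > Xiulan £118 > Paulo £74 > Vikram £72 > Wen £33.
Omar has the top bid and wins; the price is the second-highest bid, £130.
Omar's payoff = £136 − £130 = £6. All other bidders lose, so their payoff is 0.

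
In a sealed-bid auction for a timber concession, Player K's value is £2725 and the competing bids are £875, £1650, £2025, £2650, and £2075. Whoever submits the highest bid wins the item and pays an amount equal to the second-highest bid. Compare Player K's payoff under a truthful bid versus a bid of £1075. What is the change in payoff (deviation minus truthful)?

The highest competing bid is £2650.
Bidding truthfully at £2725: Player K has the top bid, wins, and pays the second-highest bid £2650. Payoff = £2725 − £2650 = £75.
Bidding £1075: the top bid is £2650 (a rival), so Player K loses. Payoff = £0.
Change = £0 − £75 = -£75.
Deviating from a truthful bid can only lose payoff in a second-price auction — never gain.

Payoff change: -£75.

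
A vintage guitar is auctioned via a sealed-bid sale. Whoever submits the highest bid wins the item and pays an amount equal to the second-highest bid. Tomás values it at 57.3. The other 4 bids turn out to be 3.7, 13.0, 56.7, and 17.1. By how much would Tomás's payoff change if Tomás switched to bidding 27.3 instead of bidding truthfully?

Change in payoff: -0.6.

The highest competing bid is 56.7.
Bidding truthfully at 57.3: Tomás has the top bid, wins, and pays the second-highest bid 56.7. Payoff = 57.3 − 56.7 = 0.6.
Bidding 27.3: the top bid is 56.7 (a rival), so Tomás loses. Payoff = 0.0.
Change = 0.0 − 0.6 = -0.6.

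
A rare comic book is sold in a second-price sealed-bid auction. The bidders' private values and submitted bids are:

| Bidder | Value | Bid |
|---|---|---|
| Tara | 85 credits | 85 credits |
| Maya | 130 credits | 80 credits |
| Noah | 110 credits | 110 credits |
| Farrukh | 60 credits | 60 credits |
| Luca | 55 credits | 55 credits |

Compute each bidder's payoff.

Sorted high to low: Noah 110 credits, then Tara 85 credits, then Maya 80 credits, then Farrukh 60 credits, then Luca 55 credits.
Noah has the top bid and wins; the price is the second-highest bid, 85 credits.
Noah's payoff = 110 credits − 85 credits = 25 credits. All other bidders lose, so their payoff is 0.

Payoffs: Tara 0 credits, Maya 0 credits, Noah 25 credits, Farrukh 0 credits, Luca 0 credits.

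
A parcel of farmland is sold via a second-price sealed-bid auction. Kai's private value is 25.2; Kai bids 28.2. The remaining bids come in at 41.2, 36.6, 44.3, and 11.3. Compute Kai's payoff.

Kai's payoff: 0.0.

Highest competing bid: 44.3.
Kai's bid 28.2 is not the highest, so Kai loses, pays nothing, and earns zero payoff.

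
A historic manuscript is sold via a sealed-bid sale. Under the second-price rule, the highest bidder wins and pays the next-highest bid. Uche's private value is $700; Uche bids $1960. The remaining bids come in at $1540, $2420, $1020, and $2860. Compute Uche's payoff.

Highest competing bid: $2860.
Uche's bid $1960 is not the highest, so Uche loses, pays nothing, and earns zero payoff.

$0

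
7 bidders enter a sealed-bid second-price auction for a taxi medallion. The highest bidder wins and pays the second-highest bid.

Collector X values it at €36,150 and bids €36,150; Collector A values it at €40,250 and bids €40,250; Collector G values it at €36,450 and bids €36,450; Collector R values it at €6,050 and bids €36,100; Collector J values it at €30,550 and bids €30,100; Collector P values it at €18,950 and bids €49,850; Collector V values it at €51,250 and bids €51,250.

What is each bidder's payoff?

Bids in descending order: Collector V €51,250 > Collector P €49,850 > Collector A €40,250 > Collector G €36,450 > Collector X €36,150 > Collector R €36,100 > Collector J €30,100.
Collector V has the top bid and wins; the price is the second-highest bid, €49,850.
Collector V's payoff = €51,250 − €49,850 = €1,400. All other bidders lose, so their payoff is 0.

Payoffs: Collector X €0, Collector A €0, Collector G €0, Collector R €0, Collector J €0, Collector P €0, Collector V €1,400.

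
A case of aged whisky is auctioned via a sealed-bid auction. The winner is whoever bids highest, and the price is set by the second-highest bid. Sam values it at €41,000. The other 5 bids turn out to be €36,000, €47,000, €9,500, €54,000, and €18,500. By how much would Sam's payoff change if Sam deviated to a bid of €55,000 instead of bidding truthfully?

-€13,000

The highest competing bid is €54,000.
Bidding truthfully at €41,000: the top bid is €54,000 (a rival), so Sam loses. Payoff = €0.
Bidding €55,000: Sam has the top bid, wins, and pays the second-highest bid €54,000. Payoff = €41,000 − €54,000 = -€13,000.
Change = -€13,000 − €0 = -€13,000.
This is the dominant-strategy logic: truthful bidding weakly beats any alternative.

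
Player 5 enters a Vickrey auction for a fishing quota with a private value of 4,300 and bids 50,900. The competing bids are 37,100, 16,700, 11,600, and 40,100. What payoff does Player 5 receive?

Highest competing bid: 40,100.
Player 5's bid 50,900 is the highest overall, so Player 5 wins and pays the second-highest bid, 40,100.
Payoff = value − price = 4,300 − 40,100 = -35,800.
Overbidding won the item at a price above value — truthful bidding would have avoided this loss.

Payoff = -35,800.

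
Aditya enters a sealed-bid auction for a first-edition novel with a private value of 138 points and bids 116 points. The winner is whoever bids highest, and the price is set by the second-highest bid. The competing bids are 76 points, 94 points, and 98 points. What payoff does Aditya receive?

Highest competing bid: 98 points.
Aditya's bid 116 points is the highest overall, so Aditya wins and pays the second-highest bid, 98 points.
Payoff = value − price = 138 points − 98 points = 40 points.

Aditya's payoff: 40 points.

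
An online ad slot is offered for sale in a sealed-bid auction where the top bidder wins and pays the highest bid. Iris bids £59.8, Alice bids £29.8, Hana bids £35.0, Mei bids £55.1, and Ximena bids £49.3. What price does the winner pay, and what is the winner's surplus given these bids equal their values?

Bids in descending order: Iris £59.8; Mei £55.1; Ximena £49.3; Hana £35.0; Alice £29.8.
Iris is the highest bidder, so Iris wins.
Under the first-price rule, the price is the highest bid: £59.8.
Surplus = £59.8 − £59.8 = £0.0.

The winner pays £59.8 for a surplus of £0.0.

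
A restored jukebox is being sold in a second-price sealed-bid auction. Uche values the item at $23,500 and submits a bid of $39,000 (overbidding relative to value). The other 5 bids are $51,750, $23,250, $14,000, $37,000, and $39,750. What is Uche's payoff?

Payoff = $0.

Highest competing bid: $51,750.
Uche's bid $39,000 is not the highest, so Uche loses, pays nothing, and earns zero payoff.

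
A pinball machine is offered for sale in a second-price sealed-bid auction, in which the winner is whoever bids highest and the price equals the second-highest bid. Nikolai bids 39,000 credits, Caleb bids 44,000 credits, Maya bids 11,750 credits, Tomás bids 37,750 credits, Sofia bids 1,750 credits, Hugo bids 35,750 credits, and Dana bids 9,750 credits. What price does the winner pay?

The winner pays 39,000 credits.

Ordered from highest: Caleb 44,000 credits, then Nikolai 39,000 credits, then Tomás 37,750 credits, then Hugo 35,750 credits, then Maya 11,750 credits, then Dana 9,750 credits, then Sofia 1,750 credits.
Caleb is the highest bidder, so Caleb wins.
Under the second-price rule, the price is the second-highest bid: 39,000 credits.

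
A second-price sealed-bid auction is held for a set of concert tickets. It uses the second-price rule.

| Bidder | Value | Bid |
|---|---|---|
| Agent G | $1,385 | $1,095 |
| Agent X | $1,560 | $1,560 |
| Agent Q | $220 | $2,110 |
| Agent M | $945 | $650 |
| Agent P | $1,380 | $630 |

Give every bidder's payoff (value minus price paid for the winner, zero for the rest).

Agent G $0, Agent X $0, Agent Q -$1,340, Agent M $0, Agent P $0.

Ordered from highest: Agent Q $2,110 > Agent X $1,560 > Agent G $1,095 > Agent M $650 > Agent P $630.
Agent Q has the top bid and wins; the price is the second-highest bid, $1,560.
Agent Q's payoff = $220 − $1,560 = -$1,340. All other bidders lose, so their payoff is 0.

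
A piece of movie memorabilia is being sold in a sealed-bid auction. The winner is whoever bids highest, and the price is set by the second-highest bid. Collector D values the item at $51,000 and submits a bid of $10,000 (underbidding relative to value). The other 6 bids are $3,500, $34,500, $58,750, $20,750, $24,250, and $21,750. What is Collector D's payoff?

Collector D's payoff: $0.

Highest competing bid: $58,750.
Collector D's bid $10,000 is not the highest, so Collector D loses, pays nothing, and earns zero payoff.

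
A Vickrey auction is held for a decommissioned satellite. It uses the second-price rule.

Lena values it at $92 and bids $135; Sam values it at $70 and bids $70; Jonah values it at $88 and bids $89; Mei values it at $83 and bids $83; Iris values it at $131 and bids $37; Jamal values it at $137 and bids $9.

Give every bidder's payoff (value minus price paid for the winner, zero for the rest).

Lena $3, Sam $0, Jonah $0, Mei $0, Iris $0, Jamal $0.

Ordered from highest: Lena $135; Jonah $89; Mei $83; Sam $70; Iris $37; Jamal $9.
Lena has the top bid and wins; the price is the second-highest bid, $89.
Lena's payoff = $92 − $89 = $3. All other bidders lose, so their payoff is 0.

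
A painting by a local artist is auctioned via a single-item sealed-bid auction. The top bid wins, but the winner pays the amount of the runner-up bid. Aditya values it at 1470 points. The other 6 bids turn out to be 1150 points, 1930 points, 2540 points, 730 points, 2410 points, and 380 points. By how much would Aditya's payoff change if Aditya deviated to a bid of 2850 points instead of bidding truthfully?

The highest competing bid is 2540 points.
Bidding truthfully at 1470 points: the top bid is 2540 points (a rival), so Aditya loses. Payoff = 0 points.
Bidding 2850 points: Aditya has the top bid, wins, and pays the second-highest bid 2540 points. Payoff = 1470 points − 2540 points = -1070 points.
Change = -1070 points − 0 points = -1070 points.

Change in payoff: -1070 points.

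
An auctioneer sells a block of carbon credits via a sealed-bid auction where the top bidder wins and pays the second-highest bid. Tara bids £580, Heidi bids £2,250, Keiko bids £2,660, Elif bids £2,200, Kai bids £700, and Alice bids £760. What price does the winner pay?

The winner pays £2,250.

Ordered from highest: Keiko £2,660; Heidi £2,250; Elif £2,200; Alice £760; Kai £700; Tara £580.
Keiko is the highest bidder, so Keiko wins.
Under the second-price rule, the price is the second-highest bid: £2,250.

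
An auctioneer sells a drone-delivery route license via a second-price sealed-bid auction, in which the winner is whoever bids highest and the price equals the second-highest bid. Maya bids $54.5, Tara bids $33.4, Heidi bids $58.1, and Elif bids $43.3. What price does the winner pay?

Sorted high to low: Heidi $58.1; Maya $54.5; Elif $43.3; Tara $33.4.
Heidi is the highest bidder, so Heidi wins.
Under the second-price rule, the price is the second-highest bid: $54.5.

$54.5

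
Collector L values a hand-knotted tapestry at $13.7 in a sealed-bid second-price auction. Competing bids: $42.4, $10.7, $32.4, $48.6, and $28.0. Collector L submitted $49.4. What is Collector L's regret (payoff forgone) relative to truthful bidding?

The highest competing bid is $48.6.
Bidding truthfully at $13.7: the top bid is $48.6 (a rival), so Collector L loses. Payoff = $0.0.
Bidding $49.4: Collector L has the top bid, wins, and pays the second-highest bid $48.6. Payoff = $13.7 − $48.6 = -$34.9.
Regret = truthful payoff − actual payoff = $0.0 − -$34.9 = $34.9.

Regret: $34.9.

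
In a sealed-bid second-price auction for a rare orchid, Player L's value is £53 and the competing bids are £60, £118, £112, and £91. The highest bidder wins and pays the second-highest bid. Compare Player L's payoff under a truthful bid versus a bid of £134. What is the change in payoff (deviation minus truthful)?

-£65

The highest competing bid is £118.
Bidding truthfully at £53: the top bid is £118 (a rival), so Player L loses. Payoff = £0.
Bidding £134: Player L has the top bid, wins, and pays the second-highest bid £118. Payoff = £53 − £118 = -£65.
Change = -£65 − £0 = -£65.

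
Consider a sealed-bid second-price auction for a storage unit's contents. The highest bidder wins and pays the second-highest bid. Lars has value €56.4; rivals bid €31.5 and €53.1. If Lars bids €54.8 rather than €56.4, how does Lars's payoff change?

The highest competing bid is €53.1.
Bidding truthfully at €56.4: Lars has the top bid, wins, and pays the second-highest bid €53.1. Payoff = €56.4 − €53.1 = €3.3.
Bidding €54.8: Lars has the top bid, wins, and pays the second-highest bid €53.1. Payoff = €56.4 − €53.1 = €3.3.
Change = €3.3 − €3.3 = €0.0.

Change in payoff: €0.0.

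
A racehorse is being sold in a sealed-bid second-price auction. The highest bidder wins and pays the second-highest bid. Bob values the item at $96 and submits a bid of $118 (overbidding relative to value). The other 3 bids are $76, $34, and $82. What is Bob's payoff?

Highest competing bid: $82.
Bob's bid $118 is the highest overall, so Bob wins and pays the second-highest bid, $82.
Payoff = value − price = $96 − $82 = $14.

Payoff = $14.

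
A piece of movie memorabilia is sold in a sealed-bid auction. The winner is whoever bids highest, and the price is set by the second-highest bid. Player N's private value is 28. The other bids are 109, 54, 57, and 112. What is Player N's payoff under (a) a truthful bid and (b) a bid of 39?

The highest competing bid is 112.
Bidding truthfully at 28: the top bid is 112 (a rival), so Player N loses. Payoff = 0.
Bidding 39: the top bid is 112 (a rival), so Player N loses. Payoff = 0.

(a) 0  (b) 0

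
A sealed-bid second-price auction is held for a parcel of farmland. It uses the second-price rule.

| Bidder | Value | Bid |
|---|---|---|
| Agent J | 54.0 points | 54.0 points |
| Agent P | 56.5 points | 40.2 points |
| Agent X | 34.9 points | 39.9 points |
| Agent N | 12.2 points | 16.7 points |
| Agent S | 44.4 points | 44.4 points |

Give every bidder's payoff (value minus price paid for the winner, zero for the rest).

Agent J 9.6 points, Agent P 0.0 points, Agent X 0.0 points, Agent N 0.0 points, Agent S 0.0 points.

Ranking the bids: Agent J 54.0 points > Agent S 44.4 points > Agent P 40.2 points > Agent X 39.9 points > Agent N 16.7 points.
Agent J has the top bid and wins; the price is the second-highest bid, 44.4 points.
Agent J's payoff = 54.0 points − 44.4 points = 9.6 points. All other bidders lose, so their payoff is 0.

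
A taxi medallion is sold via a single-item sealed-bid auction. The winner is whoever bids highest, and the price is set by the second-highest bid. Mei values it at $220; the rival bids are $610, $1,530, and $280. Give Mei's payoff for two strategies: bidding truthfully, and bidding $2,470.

The highest competing bid is $1,530.
Bidding truthfully at $220: the top bid is $1,530 (a rival), so Mei loses. Payoff = $0.
Bidding $2,470: Mei has the top bid, wins, and pays the second-highest bid $1,530. Payoff = $220 − $1,530 = -$1,310.
This is the dominant-strategy logic: truthful bidding weakly beats any alternative.

Truthful: $0; alternative: -$1,310.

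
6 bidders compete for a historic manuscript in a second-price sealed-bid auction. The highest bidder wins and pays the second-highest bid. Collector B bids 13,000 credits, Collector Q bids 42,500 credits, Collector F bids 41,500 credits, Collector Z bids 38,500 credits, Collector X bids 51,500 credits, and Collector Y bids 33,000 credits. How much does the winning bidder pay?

Sorted high to low: Collector X 51,500 credits, then Collector Q 42,500 credits, then Collector F 41,500 credits, then Collector Z 38,500 credits, then Collector Y 33,000 credits, then Collector B 13,000 credits.
Collector X has the highest bid, so Collector X wins.
The second-highest bid is 42,500 credits, so that is what Collector X pays.

42,500 credits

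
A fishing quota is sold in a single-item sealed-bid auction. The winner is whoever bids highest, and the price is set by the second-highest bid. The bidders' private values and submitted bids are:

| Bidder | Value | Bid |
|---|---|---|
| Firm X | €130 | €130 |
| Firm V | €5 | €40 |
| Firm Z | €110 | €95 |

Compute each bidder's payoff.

Bids in descending order: Firm X €130; Firm Z €95; Firm V €40.
Firm X has the top bid and wins; the price is the second-highest bid, €95.
Firm X's payoff = €130 − €95 = €35. All other bidders lose, so their payoff is 0.

Payoffs: Firm X €35, Firm V €0, Firm Z €0.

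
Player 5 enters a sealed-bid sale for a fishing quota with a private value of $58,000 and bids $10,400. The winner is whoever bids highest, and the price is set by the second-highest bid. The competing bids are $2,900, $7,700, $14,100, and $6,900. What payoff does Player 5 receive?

Payoff = $0.

Highest competing bid: $14,100.
Player 5's bid $10,400 is not the highest, so Player 5 loses, pays nothing, and earns zero payoff.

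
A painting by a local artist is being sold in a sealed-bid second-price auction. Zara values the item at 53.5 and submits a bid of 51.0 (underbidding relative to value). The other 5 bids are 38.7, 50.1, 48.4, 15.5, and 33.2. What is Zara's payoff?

Highest competing bid: 50.1.
Zara's bid 51.0 is the highest overall, so Zara wins and pays the second-highest bid, 50.1.
Payoff = value − price = 53.5 − 50.1 = 3.4.

3.4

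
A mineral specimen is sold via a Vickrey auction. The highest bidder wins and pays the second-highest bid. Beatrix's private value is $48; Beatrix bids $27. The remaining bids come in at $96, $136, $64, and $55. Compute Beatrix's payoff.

Highest competing bid: $136.
Beatrix's bid $27 is not the highest, so Beatrix loses, pays nothing, and earns zero payoff.

Payoff = $0.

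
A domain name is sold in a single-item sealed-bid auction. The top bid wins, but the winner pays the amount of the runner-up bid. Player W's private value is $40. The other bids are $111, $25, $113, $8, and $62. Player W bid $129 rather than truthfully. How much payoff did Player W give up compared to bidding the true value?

The highest competing bid is $113.
Bidding truthfully at $40: the top bid is $113 (a rival), so Player W loses. Payoff = $0.
Bidding $129: Player W has the top bid, wins, and pays the second-highest bid $113. Payoff = $40 − $113 = -$73.
Regret = truthful payoff − actual payoff = $0 − -$73 = $73.

Regret: $73.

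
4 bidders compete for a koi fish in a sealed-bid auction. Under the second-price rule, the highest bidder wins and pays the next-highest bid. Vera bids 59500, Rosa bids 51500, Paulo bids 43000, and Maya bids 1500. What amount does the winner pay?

Ranking the bids: Vera 59500; Rosa 51500; Paulo 43000; Maya 1500.
Vera has the highest bid, so Vera wins.
The second-highest bid is 51500, so that is what Vera pays.

51500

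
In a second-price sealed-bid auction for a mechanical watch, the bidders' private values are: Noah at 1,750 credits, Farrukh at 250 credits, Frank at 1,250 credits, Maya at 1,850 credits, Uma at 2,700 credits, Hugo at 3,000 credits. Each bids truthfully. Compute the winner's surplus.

Surplus = 300 credits.

Bids in descending order: Hugo 3,000 credits > Uma 2,700 credits > Maya 1,850 credits > Noah 1,750 credits > Frank 1,250 credits > Farrukh 250 credits.
Hugo wins with the top bid and pays the second-highest, 2,700 credits.
Surplus = 3,000 credits − 2,700 credits = 300 credits.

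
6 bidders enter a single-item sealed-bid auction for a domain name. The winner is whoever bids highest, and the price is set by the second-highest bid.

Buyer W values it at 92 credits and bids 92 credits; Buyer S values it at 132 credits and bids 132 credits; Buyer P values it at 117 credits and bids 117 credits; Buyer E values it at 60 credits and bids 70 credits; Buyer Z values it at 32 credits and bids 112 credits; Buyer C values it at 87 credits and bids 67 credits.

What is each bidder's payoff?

Sorted high to low: Buyer S 132 credits; Buyer P 117 credits; Buyer Z 112 credits; Buyer W 92 credits; Buyer E 70 credits; Buyer C 67 credits.
Buyer S has the top bid and wins; the price is the second-highest bid, 117 credits.
Buyer S's payoff = 132 credits − 117 credits = 15 credits. All other bidders lose, so their payoff is 0.

Payoffs: Buyer W 0 credits, Buyer S 15 credits, Buyer P 0 credits, Buyer E 0 credits, Buyer Z 0 credits, Buyer C 0 credits.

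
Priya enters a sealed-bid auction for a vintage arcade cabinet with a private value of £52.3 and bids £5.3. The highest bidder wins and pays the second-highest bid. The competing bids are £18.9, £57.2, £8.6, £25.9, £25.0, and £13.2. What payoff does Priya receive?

Priya's payoff: £0.0.

Highest competing bid: £57.2.
Priya's bid £5.3 is not the highest, so Priya loses, pays nothing, and earns zero payoff.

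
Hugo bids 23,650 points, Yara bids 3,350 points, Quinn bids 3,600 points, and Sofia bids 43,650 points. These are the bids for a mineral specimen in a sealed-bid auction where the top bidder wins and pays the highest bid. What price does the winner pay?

Price paid: 43,650 points.

Ranking the bids: Sofia 43,650 points; Hugo 23,650 points; Quinn 3,600 points; Yara 3,350 points.
Sofia is the highest bidder, so Sofia wins.
Under the first-price rule, the price is the highest bid: 43,650 points.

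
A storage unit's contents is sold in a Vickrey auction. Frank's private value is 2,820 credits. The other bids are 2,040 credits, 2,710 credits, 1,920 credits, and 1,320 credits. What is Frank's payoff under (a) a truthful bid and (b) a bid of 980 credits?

(a) 110 credits  (b) 0 credits

The highest competing bid is 2,710 credits.
Bidding truthfully at 2,820 credits: Frank has the top bid, wins, and pays the second-highest bid 2,710 credits. Payoff = 2,820 credits − 2,710 credits = 110 credits.
Bidding 980 credits: the top bid is 2,710 credits (a rival), so Frank loses. Payoff = 0 credits.
This is the dominant-strategy logic: truthful bidding weakly beats any alternative.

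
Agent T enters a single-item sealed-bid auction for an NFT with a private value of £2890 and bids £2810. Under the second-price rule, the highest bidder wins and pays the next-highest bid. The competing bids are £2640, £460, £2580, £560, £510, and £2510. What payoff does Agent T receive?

£250

Highest competing bid: £2640.
Agent T's bid £2810 is the highest overall, so Agent T wins and pays the second-highest bid, £2640.
Payoff = value − price = £2890 − £2640 = £250.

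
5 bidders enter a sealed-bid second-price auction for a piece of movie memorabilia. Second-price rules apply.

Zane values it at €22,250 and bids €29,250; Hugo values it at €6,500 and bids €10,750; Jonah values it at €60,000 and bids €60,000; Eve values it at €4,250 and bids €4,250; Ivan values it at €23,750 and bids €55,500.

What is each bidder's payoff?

Zane €0, Hugo €0, Jonah €4,500, Eve €0, Ivan €0.

Sorted high to low: Jonah €60,000; Ivan €55,500; Zane €29,250; Hugo €10,750; Eve €4,250.
Jonah has the top bid and wins; the price is the second-highest bid, €55,500.
Jonah's payoff = €60,000 − €55,500 = €4,500. All other bidders lose, so their payoff is 0.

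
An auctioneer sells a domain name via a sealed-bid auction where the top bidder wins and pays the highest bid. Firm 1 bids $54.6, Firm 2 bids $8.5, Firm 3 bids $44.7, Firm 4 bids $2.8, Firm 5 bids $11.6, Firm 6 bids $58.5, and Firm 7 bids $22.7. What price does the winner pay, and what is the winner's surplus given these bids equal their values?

Price $58.5; surplus $0.0.

Sorted high to low: Firm 6 $58.5 > Firm 1 $54.6 > Firm 3 $44.7 > Firm 7 $22.7 > Firm 5 $11.6 > Firm 2 $8.5 > Firm 4 $2.8.
Firm 6 is the highest bidder, so Firm 6 wins.
Under the first-price rule, the price is the highest bid: $58.5.
Surplus = $58.5 − $58.5 = $0.0.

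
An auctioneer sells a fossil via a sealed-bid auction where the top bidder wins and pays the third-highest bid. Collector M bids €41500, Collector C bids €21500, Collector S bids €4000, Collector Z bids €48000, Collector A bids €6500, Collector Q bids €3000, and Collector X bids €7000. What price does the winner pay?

Ordered from highest: Collector Z €48000; Collector M €41500; Collector C €21500; Collector X €7000; Collector A €6500; Collector S €4000; Collector Q €3000.
Collector Z is the highest bidder, so Collector Z wins.
Under the third-price rule, the price is the third-highest bid: €21500.

€21500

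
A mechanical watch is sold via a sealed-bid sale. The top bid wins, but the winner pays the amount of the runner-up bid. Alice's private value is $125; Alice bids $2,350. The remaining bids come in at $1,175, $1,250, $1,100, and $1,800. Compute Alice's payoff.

Payoff = -$1,675.

Highest competing bid: $1,800.
Alice's bid $2,350 is the highest overall, so Alice wins and pays the second-highest bid, $1,800.
Payoff = value − price = $125 − $1,800 = -$1,675.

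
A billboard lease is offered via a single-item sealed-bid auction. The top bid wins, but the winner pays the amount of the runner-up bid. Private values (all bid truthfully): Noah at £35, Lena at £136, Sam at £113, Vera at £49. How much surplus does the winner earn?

Winner's surplus: £23.

Bids in descending order: Lena £136; Sam £113; Vera £49; Noah £35.
Lena wins with the top bid and pays the second-highest, £113.
Surplus = £136 − £113 = £23.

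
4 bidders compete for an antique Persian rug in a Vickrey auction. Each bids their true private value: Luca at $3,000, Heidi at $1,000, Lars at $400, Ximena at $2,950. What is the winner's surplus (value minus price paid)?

Ranking the bids: Luca $3,000 > Ximena $2,950 > Heidi $1,000 > Lars $400.
Luca wins with the top bid and pays the second-highest, $2,950.
Surplus = $3,000 − $2,950 = $50.

Winner's surplus: $50.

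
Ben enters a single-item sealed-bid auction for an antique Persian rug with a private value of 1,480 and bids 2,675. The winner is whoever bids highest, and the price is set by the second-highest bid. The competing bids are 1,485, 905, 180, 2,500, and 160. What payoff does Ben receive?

Highest competing bid: 2,500.
Ben's bid 2,675 is the highest overall, so Ben wins and pays the second-highest bid, 2,500.
Payoff = value − price = 1,480 − 2,500 = -1,020.
Overbidding won the item at a price above value — truthful bidding would have avoided this loss.

-1,020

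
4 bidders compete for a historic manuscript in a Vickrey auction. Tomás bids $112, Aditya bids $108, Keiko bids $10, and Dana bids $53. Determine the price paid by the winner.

Sorted high to low: Tomás $112, then Aditya $108, then Dana $53, then Keiko $10.
Tomás has the highest bid, so Tomás wins.
The second-highest bid is $108, so that is what Tomás pays.

The winner pays $108.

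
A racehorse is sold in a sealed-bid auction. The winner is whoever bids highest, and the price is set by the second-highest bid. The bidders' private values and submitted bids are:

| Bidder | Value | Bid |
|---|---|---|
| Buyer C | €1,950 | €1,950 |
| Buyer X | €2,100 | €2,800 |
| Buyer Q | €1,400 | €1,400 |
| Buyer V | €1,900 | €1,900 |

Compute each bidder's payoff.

Payoffs: Buyer C €0, Buyer X €150, Buyer Q €0, Buyer V €0.

Sorted high to low: Buyer X €2,800, then Buyer C €1,950, then Buyer V €1,900, then Buyer Q €1,400.
Buyer X has the top bid and wins; the price is the second-highest bid, €1,950.
Buyer X's payoff = €2,100 − €1,950 = €150. All other bidders lose, so their payoff is 0.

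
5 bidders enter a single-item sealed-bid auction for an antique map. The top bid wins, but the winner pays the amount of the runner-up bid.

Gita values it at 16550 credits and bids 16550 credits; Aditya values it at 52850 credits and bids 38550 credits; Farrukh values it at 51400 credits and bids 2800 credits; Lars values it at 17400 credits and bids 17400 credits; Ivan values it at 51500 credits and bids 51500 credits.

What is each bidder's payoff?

Ranking the bids: Ivan 51500 credits, then Aditya 38550 credits, then Lars 17400 credits, then Gita 16550 credits, then Farrukh 2800 credits.
Ivan has the top bid and wins; the price is the second-highest bid, 38550 credits.
Ivan's payoff = 51500 credits − 38550 credits = 12950 credits. All other bidders lose, so their payoff is 0.

Gita 0 credits, Aditya 0 credits, Farrukh 0 credits, Lars 0 credits, Ivan 12950 credits.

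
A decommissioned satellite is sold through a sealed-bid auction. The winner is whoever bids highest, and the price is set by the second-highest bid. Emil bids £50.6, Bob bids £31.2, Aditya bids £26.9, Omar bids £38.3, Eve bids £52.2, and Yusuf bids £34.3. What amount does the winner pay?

Price paid: £50.6.

Ranking the bids: Eve £52.2; Emil £50.6; Omar £38.3; Yusuf £34.3; Bob £31.2; Aditya £26.9.
Eve has the highest bid, so Eve wins.
The second-highest bid is £50.6, so that is what Eve pays.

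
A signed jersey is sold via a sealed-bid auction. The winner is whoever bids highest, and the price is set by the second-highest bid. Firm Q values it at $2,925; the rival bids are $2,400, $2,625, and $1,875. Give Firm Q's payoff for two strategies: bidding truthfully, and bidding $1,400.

(a) $300  (b) $0

The highest competing bid is $2,625.
Bidding truthfully at $2,925: Firm Q has the top bid, wins, and pays the second-highest bid $2,625. Payoff = $2,925 − $2,625 = $300.
Bidding $1,400: the top bid is $2,625 (a rival), so Firm Q loses. Payoff = $0.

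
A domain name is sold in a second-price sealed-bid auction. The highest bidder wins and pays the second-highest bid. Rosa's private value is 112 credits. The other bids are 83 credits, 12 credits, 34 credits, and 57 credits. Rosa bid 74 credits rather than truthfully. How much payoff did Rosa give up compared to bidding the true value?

Payoff forgone: 29 credits.

The highest competing bid is 83 credits.
Bidding truthfully at 112 credits: Rosa has the top bid, wins, and pays the second-highest bid 83 credits. Payoff = 112 credits − 83 credits = 29 credits.
Bidding 74 credits: the top bid is 83 credits (a rival), so Rosa loses. Payoff = 0 credits.
Regret = truthful payoff − actual payoff = 29 credits − 0 credits = 29 credits.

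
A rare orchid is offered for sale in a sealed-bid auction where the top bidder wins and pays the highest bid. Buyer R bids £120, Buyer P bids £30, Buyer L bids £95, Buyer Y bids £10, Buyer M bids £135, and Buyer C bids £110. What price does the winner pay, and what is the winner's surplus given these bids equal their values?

The winner pays £135 for a surplus of £0.

Sorted high to low: Buyer M £135; Buyer R £120; Buyer C £110; Buyer L £95; Buyer P £30; Buyer Y £10.
Buyer M is the highest bidder, so Buyer M wins.
Under the first-price rule, the price is the highest bid: £135.
Surplus = £135 − £135 = £0.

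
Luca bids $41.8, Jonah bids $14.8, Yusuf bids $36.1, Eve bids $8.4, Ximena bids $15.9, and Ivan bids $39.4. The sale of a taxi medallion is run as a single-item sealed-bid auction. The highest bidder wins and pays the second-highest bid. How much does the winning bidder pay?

Price paid: $39.4.

Ordered from highest: Luca $41.8 > Ivan $39.4 > Yusuf $36.1 > Ximena $15.9 > Jonah $14.8 > Eve $8.4.
Luca has the highest bid, so Luca wins.
The second-highest bid is $39.4, so that is what Luca pays.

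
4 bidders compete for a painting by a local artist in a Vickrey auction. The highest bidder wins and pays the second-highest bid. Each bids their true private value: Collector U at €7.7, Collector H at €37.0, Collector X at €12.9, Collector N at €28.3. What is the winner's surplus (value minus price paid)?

Bids in descending order: Collector H €37.0 > Collector N €28.3 > Collector X €12.9 > Collector U €7.7.
Collector H wins with the top bid and pays the second-highest, €28.3.
Surplus = €37.0 − €28.3 = €8.7.

Surplus = €8.7.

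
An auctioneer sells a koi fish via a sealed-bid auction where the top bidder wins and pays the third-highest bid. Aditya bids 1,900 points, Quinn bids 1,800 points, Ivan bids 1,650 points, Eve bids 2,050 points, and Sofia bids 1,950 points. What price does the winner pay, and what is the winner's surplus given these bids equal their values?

Bids in descending order: Eve 2,050 points; Sofia 1,950 points; Aditya 1,900 points; Quinn 1,800 points; Ivan 1,650 points.
Eve is the highest bidder, so Eve wins.
Under the third-price rule, the price is the third-highest bid: 1,900 points.
Surplus = 2,050 points − 1,900 points = 150 points.

Price 1,900 points; surplus 150 points.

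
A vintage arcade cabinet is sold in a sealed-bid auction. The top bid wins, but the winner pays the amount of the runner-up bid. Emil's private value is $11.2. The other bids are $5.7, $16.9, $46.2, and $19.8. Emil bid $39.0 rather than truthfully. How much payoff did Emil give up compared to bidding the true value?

The highest competing bid is $46.2.
Bidding truthfully at $11.2: the top bid is $46.2 (a rival), so Emil loses. Payoff = $0.0.
Bidding $39.0: the top bid is $46.2 (a rival), so Emil loses. Payoff = $0.0.
Regret = truthful payoff − actual payoff = $0.0 − $0.0 = $0.0.

Regret: $0.0.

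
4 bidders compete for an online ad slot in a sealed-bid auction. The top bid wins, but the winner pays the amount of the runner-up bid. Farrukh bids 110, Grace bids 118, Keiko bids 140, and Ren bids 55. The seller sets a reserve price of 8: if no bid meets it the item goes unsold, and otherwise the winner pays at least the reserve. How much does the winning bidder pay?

Sorted high to low: Keiko 140, then Grace 118, then Farrukh 110, then Ren 55.
Keiko has the highest bid, so Keiko wins.
The second-highest bid is 118, which exceeds the reserve, so that sets the price.

118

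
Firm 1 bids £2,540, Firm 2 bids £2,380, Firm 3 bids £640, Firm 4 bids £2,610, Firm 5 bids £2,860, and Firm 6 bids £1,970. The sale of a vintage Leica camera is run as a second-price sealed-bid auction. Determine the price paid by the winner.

Sorted high to low: Firm 5 £2,860; Firm 4 £2,610; Firm 1 £2,540; Firm 2 £2,380; Firm 6 £1,970; Firm 3 £640.
Firm 5 has the highest bid, so Firm 5 wins.
The second-highest bid is £2,610, so that is what Firm 5 pays.

The winner pays £2,610.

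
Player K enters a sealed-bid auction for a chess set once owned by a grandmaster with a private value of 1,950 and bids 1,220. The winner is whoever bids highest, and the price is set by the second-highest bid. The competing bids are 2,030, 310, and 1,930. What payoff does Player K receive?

Player K's payoff: 0.

Highest competing bid: 2,030.
Player K's bid 1,220 is not the highest, so Player K loses, pays nothing, and earns zero payoff.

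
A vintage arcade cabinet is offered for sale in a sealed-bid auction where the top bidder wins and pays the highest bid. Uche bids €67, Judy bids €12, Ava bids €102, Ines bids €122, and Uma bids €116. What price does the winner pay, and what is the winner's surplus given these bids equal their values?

The winner pays €122 for a surplus of €0.

Bids in descending order: Ines €122, then Uma €116, then Ava €102, then Uche €67, then Judy €12.
Ines is the highest bidder, so Ines wins.
Under the first-price rule, the price is the highest bid: €122.
Surplus = €122 − €122 = €0.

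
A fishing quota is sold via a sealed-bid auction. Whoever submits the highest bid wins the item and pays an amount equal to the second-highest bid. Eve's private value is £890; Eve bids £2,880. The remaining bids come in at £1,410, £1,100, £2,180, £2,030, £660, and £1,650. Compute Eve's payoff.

-£1,290

Highest competing bid: £2,180.
Eve's bid £2,880 is the highest overall, so Eve wins and pays the second-highest bid, £2,180.
Payoff = value − price = £890 − £2,180 = -£1,290.
Overbidding won the item at a price above value — truthful bidding would have avoided this loss.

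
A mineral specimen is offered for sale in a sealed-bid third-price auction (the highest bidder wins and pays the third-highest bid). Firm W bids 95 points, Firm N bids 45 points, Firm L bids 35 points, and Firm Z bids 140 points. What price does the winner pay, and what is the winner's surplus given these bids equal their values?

Ordered from highest: Firm Z 140 points > Firm W 95 points > Firm N 45 points > Firm L 35 points.
Firm Z is the highest bidder, so Firm Z wins.
Under the third-price rule, the price is the third-highest bid: 45 points.
Surplus = 140 points − 45 points = 95 points.

Price 45 points; surplus 95 points.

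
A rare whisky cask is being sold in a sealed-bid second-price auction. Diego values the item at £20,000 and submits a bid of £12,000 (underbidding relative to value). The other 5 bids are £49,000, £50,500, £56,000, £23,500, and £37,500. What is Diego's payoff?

£0

Highest competing bid: £56,000.
Diego's bid £12,000 is not the highest, so Diego loses, pays nothing, and earns zero payoff.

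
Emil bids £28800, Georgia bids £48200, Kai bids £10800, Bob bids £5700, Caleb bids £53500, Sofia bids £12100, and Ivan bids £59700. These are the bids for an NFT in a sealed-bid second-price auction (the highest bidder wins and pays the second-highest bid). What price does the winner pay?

The winner pays £53500.

Sorted high to low: Ivan £59700, then Caleb £53500, then Georgia £48200, then Emil £28800, then Sofia £12100, then Kai £10800, then Bob £5700.
Ivan is the highest bidder, so Ivan wins.
Under the second-price rule, the price is the second-highest bid: £53500.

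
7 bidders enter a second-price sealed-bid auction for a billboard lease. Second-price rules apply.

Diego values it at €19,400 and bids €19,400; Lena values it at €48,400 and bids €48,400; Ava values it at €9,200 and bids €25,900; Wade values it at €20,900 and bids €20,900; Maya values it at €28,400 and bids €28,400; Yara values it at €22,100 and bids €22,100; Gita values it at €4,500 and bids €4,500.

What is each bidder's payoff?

Payoffs: Diego €0, Lena €20,000, Ava €0, Wade €0, Maya €0, Yara €0, Gita €0.

Ranking the bids: Lena €48,400; Maya €28,400; Ava €25,900; Yara €22,100; Wade €20,900; Diego €19,400; Gita €4,500.
Lena has the top bid and wins; the price is the second-highest bid, €28,400.
Lena's payoff = €48,400 − €28,400 = €20,000. All other bidders lose, so their payoff is 0.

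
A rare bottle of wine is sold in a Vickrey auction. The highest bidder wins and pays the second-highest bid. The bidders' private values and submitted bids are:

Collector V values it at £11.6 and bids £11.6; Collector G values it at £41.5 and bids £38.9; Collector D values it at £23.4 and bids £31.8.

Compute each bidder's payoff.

Ranking the bids: Collector G £38.9; Collector D £31.8; Collector V £11.6.
Collector G has the top bid and wins; the price is the second-highest bid, £31.8.
Collector G's payoff = £41.5 − £31.8 = £9.7. All other bidders lose, so their payoff is 0.

Payoffs: Collector V £0.0, Collector G £9.7, Collector D £0.0.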